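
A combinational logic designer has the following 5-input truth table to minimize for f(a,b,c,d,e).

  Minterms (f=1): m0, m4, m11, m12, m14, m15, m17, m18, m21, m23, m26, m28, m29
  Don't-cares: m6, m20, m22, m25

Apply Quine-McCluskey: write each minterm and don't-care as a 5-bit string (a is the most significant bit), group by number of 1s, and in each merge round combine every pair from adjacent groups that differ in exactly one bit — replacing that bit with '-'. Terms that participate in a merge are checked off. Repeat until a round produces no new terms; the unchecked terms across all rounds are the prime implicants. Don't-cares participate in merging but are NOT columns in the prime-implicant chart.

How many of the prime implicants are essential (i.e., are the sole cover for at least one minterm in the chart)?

Round 0: 00000✓ 00100✓ 00110✓ 01011✓ 01100✓ 01110✓ 01111✓ 10001✓ 10010✓ 10100✓ 10101✓ 10110✓ 10111✓ 11001✓ 11010✓ 11100✓ 11101✓
Round 1: -0100✓ -0110✓ -1100✓ 0-100✓ 0-110✓ 00-00 001-0✓ 01-11 011-0✓ 0111- 1-001✓ 1-010 1-100✓ 1-101✓ 10-01✓ 10-10 101-0✓ 101-1✓ 1010-✓ 1011-✓ 11-01✓ 1110-✓
Round 2: --100 -01-0 0-1-0 1--01 1-10- 101--
PIs = {--100, -01-0, 0-1-0, 00-00, 01-11, 0111-, 1--01, 1-010, 1-10-, 10-10, 101--}
Coverage chart:
  m0: 00-00 ←essential
  m4: --100,-01-0,0-1-0,00-00
  m11: 01-11 ←essential
  m12: --100,0-1-0
  m14: 0-1-0,0111-
  m15: 01-11,0111-
  m17: 1--01 ←essential
  m18: 1-010,10-10
  m21: 1--01,1-10-,101--
  m23: 101-- ←essential
  m26: 1-010 ←essential
  m28: --100,1-10-
  m29: 1--01,1-10-
Essential: 00-00, 01-11, 1--01, 1-010, 101--

5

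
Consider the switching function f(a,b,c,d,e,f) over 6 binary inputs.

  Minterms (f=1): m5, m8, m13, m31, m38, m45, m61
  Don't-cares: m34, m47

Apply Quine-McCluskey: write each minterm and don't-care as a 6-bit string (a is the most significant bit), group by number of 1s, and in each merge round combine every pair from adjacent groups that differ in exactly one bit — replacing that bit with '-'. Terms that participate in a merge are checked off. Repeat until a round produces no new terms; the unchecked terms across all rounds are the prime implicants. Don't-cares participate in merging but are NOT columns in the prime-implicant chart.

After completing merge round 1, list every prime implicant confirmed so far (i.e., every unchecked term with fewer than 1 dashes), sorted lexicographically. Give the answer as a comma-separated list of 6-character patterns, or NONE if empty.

size-2^0 implicants → 000101(✓)  001000  001101(✓)  011111  100010(✓)  100110(✓)  101101(✓)  101111(✓)  111101(✓)
size-2^1 implicants → -01101  00-101  1-1101  100-10  1011-1
Unchecked terms (primes): -01101, 00-101, 001000, 011111, 1-1101, 100-10, 1011-1

001000, 011111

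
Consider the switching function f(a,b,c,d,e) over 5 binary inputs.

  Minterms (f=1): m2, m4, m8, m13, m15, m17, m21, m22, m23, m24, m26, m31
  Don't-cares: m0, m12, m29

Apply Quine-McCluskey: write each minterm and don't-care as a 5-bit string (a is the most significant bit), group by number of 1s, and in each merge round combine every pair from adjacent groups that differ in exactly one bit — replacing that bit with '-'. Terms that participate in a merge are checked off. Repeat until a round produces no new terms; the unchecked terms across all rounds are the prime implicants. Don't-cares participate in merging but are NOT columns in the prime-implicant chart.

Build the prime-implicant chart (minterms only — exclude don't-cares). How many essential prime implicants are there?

Round 0: 00000✓ 00010✓ 00100✓ 01000✓ 01100✓ 01101✓ 01111✓ 10001✓ 10101✓ 10110✓ 10111✓ 11000✓ 11010✓ 11101✓ 11111✓
Round 1: -1000 -1101✓ -1111✓ 0-000✓ 0-100✓ 00-00✓ 000-0 01-00✓ 011-1✓ 0110- 1-101✓ 1-111✓ 10-01 101-1✓ 1011- 110-0 111-1✓
Round 2: -11-1 0--00 1-1-1
PIs = {-1000, -11-1, 0--00, 000-0, 0110-, 1-1-1, 10-01, 1011-, 110-0}
Coverage chart:
  m2: 000-0 ←essential
  m4: 0--00 ←essential
  m8: -1000,0--00
  m13: -11-1,0110-
  m15: -11-1 ←essential
  m17: 10-01 ←essential
  m21: 1-1-1,10-01
  m22: 1011- ←essential
  m23: 1-1-1,1011-
  m24: -1000,110-0
  m26: 110-0 ←essential
  m31: -11-1,1-1-1
Essential: -11-1, 0--00, 000-0, 10-01, 1011-, 110-0

6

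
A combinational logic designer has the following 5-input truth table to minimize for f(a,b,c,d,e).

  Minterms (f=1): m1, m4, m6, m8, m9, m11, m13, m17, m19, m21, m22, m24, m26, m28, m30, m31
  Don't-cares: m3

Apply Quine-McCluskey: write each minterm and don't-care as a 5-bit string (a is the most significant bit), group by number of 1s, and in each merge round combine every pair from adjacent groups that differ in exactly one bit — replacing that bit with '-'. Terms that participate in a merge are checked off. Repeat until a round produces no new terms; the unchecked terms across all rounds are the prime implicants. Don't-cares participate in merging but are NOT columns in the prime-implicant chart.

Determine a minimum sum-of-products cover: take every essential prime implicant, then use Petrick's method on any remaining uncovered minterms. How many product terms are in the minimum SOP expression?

9

Round 0: 00001✓ 00011✓ 00100✓ 00110✓ 01000✓ 01001✓ 01011✓ 01101✓ 10001✓ 10011✓ 10101✓ 10110✓ 11000✓ 11010✓ 11100✓ 11110✓ 11111✓
Round 1: -0001✓ -0011✓ -0110 -1000 0-001✓ 0-011✓ 000-1✓ 001-0 01-01 010-1✓ 0100- 1-110 10-01 100-1✓ 11-00✓ 11-10✓ 110-0✓ 111-0✓ 1111-
Round 2: -00-1 0-0-1 11--0
PIs = {-00-1, -0110, -1000, 0-0-1, 001-0, 01-01, 0100-, 1-110, 10-01, 11--0, 1111-}
Coverage chart:
  m1: -00-1,0-0-1
  m4: 001-0 ←essential
  m6: -0110,001-0
  m8: -1000,0100-
  m9: 0-0-1,01-01,0100-
  m11: 0-0-1 ←essential
  m13: 01-01 ←essential
  m17: -00-1,10-01
  m19: -00-1 ←essential
  m21: 10-01 ←essential
  m22: -0110,1-110
  m24: -1000,11--0
  m26: 11--0 ←essential
  m28: 11--0 ←essential
  m30: 1-110,11--0,1111-
  m31: 1111- ←essential
Essential: -00-1, 0-0-1, 001-0, 01-01, 10-01, 11--0, 1111-
Petrick residual → -0110, -1000
Min cover (9 terms): b'c'e + b'cde' + bc'd'e' + a'c'e + a'b'ce' + a'bd'e + ab'd'e + abe' + abcd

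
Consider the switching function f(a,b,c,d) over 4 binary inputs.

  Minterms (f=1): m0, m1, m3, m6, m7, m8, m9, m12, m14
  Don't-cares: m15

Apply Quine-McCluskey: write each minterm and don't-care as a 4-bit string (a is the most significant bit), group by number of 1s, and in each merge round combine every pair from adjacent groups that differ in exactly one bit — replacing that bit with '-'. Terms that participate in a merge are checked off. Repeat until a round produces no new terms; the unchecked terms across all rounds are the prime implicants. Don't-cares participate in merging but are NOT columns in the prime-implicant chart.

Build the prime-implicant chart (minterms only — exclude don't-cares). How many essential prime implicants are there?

2

Round 0: 0000✓ 0001✓ 0011✓ 0110✓ 0111✓ 1000✓ 1001✓ 1100✓ 1110✓ 1111✓
Round 1: -000✓ -001✓ -110✓ -111✓ 0-11 00-1 000-✓ 011-✓ 1-00 100-✓ 11-0 111-✓
Round 2: -00- -11-
PIs = {-00-, -11-, 0-11, 00-1, 1-00, 11-0}
Coverage chart:
  m0: -00- ←essential
  m1: -00-,00-1
  m3: 0-11,00-1
  m6: -11- ←essential
  m7: -11-,0-11
  m8: -00-,1-00
  m9: -00- ←essential
  m12: 1-00,11-0
  m14: -11-,11-0
Essential: -00-, -11-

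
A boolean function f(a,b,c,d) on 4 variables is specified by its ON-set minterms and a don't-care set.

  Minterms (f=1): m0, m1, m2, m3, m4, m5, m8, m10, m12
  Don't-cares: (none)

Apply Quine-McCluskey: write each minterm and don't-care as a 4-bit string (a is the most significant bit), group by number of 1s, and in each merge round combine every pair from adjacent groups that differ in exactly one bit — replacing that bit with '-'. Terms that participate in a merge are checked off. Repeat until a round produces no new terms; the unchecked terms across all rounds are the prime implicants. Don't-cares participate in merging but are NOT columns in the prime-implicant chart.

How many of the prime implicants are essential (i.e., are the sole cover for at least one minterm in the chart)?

4

[col 0] 0000*, 0001*, 0010*, 0011*, 0100*, 0101*, 1000*, 1010*, 1100*
[col 1] -000*, -010*, -100*, 0-00*, 0-01*, 00-0*, 00-1*, 000-*, 001-*, 010-*, 1-00*, 10-0*
[col 2] --00, -0-0, 0-0-, 00--
Prime implicants: --00, -0-0, 0-0-, 00--
PI chart (minterm → PIs covering it):
  0 | --00,-0-0,0-0-,00--
  1 | 0-0-,00--
  2 | -0-0,00--
  3 | 00--  (sole → essential)
  4 | --00,0-0-
  5 | 0-0-  (sole → essential)
  8 | --00,-0-0
  10 | -0-0  (sole → essential)
  12 | --00  (sole → essential)
Essential prime implicants: --00, -0-0, 0-0-, 00--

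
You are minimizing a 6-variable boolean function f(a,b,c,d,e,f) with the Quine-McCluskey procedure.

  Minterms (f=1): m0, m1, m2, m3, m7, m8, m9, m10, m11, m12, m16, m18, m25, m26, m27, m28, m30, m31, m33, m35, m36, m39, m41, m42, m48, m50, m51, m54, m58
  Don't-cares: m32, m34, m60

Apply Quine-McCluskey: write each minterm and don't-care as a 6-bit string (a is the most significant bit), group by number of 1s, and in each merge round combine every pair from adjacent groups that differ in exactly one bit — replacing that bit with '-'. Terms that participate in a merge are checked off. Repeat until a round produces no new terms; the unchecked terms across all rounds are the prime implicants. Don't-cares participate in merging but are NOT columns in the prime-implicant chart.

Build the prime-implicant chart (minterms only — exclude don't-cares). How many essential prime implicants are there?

9

[col 0] 000000*, 000001*, 000010*, 000011*, 000111*, 001000*, 001001*, 001010*, 001011*, 001100*, 010000*, 010010*, 011001*, 011010*, 011011*, 011100*, 011110*, 011111*, 100000*, 100001*, 100010*, 100011*, 100100*, 100111*, 101001*, 101010*, 110000*, 110010*, 110011*, 110110*, 111010*, 111100*
[col 1] -00000*, -00001*, -00010*, -00011*, -00111*, -01001*, -01010*, -10000*, -10010*, -11010*, -11100, 0-0000*, 0-0010*, 0-1001*, 0-1010*, 0-1011*, 0-1100, 00-000*, 00-001*, 00-010*, 00-011*, 000-11*, 0000-0*, 0000-1*, 00000-*, 00001-*, 001-00, 0010-0*, 0010-1*, 00100-*, 00101-*, 01-010*, 0100-0*, 011-10*, 011-11*, 0110-1*, 01101-*, 0111-0, 01111-*, 1-0000*, 1-0010*, 1-0011*, 1-1010*, 10-001*, 10-010*, 100-00, 100-11*, 1000-0*, 1000-1*, 10000-*, 10001-*, 11-010*, 110-10, 1100-0*, 11001-*
[col 2] --0000*, --0010*, --1010*, -0-001, -0-010*, -00-11, -000-0*, -000-1*, -0000-*, -0001-*, -1-010*, -100-0*, 0--010*, 0-00-0*, 0-10-1, 0-101-, 00-0-0*, 00-0-1*, 00-00-*, 00-01-*, 0000--*, 0010--*, 011-1-, 1--010*, 1-00-0*, 1-001-, 1000--*
[col 3] ---010, --00-0, -000--, 00-0--
Prime implicants: ---010, --00-0, -0-001, -00-11, -000--, -11100, 0-10-1, 0-101-, 0-1100, 00-0--, 001-00, 011-1-, 0111-0, 1-001-, 100-00, 110-10
PI chart (minterm → PIs covering it):
  0 | --00-0,-000--,00-0--
  1 | -0-001,-000--,00-0--
  2 | ---010,--00-0,-000--,00-0--
  3 | -00-11,-000--,00-0--
  7 | -00-11  (sole → essential)
  8 | 00-0--,001-00
  9 | -0-001,0-10-1,00-0--
  10 | ---010,0-101-,00-0--
  11 | 0-10-1,0-101-,00-0--
  12 | 0-1100,001-00
  16 | --00-0  (sole → essential)
  18 | ---010,--00-0
  25 | 0-10-1  (sole → essential)
  26 | ---010,0-101-,011-1-
  27 | 0-10-1,0-101-,011-1-
  28 | -11100,0-1100,0111-0
  30 | 011-1-,0111-0
  31 | 011-1-  (sole → essential)
  33 | -0-001,-000--
  35 | -00-11,-000--,1-001-
  36 | 100-00  (sole → essential)
  39 | -00-11  (sole → essential)
  41 | -0-001  (sole → essential)
  42 | ---010  (sole → essential)
  48 | --00-0  (sole → essential)
  50 | ---010,--00-0,1-001-,110-10
  51 | 1-001-  (sole → essential)
  54 | 110-10  (sole → essential)
  58 | ---010  (sole → essential)
Essential prime implicants: ---010, --00-0, -0-001, -00-11, 0-10-1, 011-1-, 1-001-, 100-00, 110-10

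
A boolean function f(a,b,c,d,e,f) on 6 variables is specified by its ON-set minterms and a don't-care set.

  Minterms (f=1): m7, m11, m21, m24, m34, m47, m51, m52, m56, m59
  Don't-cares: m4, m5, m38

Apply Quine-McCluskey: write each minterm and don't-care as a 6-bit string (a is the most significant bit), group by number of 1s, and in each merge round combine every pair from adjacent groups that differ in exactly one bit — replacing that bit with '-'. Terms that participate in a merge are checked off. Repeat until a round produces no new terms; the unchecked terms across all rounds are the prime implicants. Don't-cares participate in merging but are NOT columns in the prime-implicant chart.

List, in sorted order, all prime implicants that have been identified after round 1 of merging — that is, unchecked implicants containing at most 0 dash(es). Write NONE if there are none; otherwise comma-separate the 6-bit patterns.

[col 0] 000100*, 000101*, 000111*, 001011, 010101*, 011000*, 100010*, 100110*, 101111, 110011*, 110100, 111000*, 111011*
[col 1] -11000, 0-0101, 0001-1, 00010-, 100-10, 11-011
Prime implicants: -11000, 0-0101, 0001-1, 00010-, 001011, 100-10, 101111, 11-011, 110100

001011, 101111, 110100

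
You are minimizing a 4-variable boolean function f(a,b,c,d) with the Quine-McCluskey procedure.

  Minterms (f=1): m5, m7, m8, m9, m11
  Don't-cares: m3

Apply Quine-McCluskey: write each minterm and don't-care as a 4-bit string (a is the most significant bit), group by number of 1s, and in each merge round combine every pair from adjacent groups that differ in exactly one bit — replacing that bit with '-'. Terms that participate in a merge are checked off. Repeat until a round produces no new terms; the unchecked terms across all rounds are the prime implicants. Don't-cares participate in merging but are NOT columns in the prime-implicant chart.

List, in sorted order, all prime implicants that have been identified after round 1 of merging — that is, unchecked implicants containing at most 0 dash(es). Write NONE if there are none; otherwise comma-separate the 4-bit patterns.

NONE

Round 0: 0011✓ 0101✓ 0111✓ 1000✓ 1001✓ 1011✓
Round 1: -011 0-11 01-1 10-1 100-
PIs = {-011, 0-11, 01-1, 10-1, 100-}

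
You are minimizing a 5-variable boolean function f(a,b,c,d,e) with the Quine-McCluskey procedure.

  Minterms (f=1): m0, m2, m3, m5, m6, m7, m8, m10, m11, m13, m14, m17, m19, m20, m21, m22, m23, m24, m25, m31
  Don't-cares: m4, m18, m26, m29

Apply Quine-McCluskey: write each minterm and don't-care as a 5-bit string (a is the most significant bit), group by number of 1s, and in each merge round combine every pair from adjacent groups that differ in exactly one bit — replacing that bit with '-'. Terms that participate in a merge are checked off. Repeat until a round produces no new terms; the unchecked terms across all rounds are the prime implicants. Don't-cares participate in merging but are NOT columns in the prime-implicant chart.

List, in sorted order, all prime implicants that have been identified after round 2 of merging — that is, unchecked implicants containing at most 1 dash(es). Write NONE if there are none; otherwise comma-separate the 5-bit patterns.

1100-

[col 0] 00000*, 00010*, 00011*, 00100*, 00101*, 00110*, 00111*, 01000*, 01010*, 01011*, 01101*, 01110*, 10001*, 10010*, 10011*, 10100*, 10101*, 10110*, 10111*, 11000*, 11001*, 11010*, 11101*, 11111*
[col 1] -0010*, -0011*, -0100*, -0101*, -0110*, -0111*, -1000*, -1010*, -1101*, 0-000*, 0-010*, 0-011*, 0-101*, 0-110*, 00-00*, 00-10*, 00-11*, 000-0*, 0001-*, 001-0*, 001-1*, 0010-*, 0011-*, 01-10*, 010-0*, 0101-*, 1-001*, 1-010*, 1-101*, 1-111*, 10-01*, 10-10*, 10-11*, 100-1*, 1001-*, 101-0*, 101-1*, 1010-*, 1011-*, 11-01*, 110-0*, 1100-, 111-1*
[col 2] --010, --101, -0-10*, -0-11*, -001-*, -01-0*, -01-1*, -010-*, -011-*, -10-0, 0--10, 0-0-0, 0-01-, 00--0, 00-1-*, 001--*, 1--01, 1-1-1, 10--1, 10-1-*, 101--*
[col 3] -0-1-, -01--
Prime implicants: --010, --101, -0-1-, -01--, -10-0, 0--10, 0-0-0, 0-01-, 00--0, 1--01, 1-1-1, 10--1, 1100-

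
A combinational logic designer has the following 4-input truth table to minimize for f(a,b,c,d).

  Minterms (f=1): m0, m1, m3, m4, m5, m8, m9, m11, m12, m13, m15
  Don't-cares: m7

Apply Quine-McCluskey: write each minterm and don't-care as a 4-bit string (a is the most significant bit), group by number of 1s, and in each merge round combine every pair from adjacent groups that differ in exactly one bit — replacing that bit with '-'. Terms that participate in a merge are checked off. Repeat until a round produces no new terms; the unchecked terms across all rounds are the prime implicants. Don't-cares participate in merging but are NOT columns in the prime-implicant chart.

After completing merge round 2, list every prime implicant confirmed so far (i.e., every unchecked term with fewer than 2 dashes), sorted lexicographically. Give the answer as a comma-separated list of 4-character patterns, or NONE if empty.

[col 0] 0000*, 0001*, 0011*, 0100*, 0101*, 0111*, 1000*, 1001*, 1011*, 1100*, 1101*, 1111*
[col 1] -000*, -001*, -011*, -100*, -101*, -111*, 0-00*, 0-01*, 0-11*, 00-1*, 000-*, 01-1*, 010-*, 1-00*, 1-01*, 1-11*, 10-1*, 100-*, 11-1*, 110-*
[col 2] --00*, --01*, --11*, -0-1*, -00-*, -1-1*, -10-*, 0--1*, 0-0-*, 1--1*, 1-0-*
[col 3] ---1, --0-
Prime implicants: ---1, --0-

NONE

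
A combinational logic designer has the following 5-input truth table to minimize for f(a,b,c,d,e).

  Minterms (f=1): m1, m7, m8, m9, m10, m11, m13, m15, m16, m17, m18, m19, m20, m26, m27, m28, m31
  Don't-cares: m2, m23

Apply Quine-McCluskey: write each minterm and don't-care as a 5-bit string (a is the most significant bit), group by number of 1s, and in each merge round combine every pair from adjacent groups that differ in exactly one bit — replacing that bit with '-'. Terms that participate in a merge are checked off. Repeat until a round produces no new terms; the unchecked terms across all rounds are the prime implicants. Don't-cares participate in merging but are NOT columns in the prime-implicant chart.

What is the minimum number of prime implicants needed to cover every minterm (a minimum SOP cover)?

7

size-2^0 implicants → 00001(✓)  00010(✓)  00111(✓)  01000(✓)  01001(✓)  01010(✓)  01011(✓)  01101(✓)  01111(✓)  10000(✓)  10001(✓)  10010(✓)  10011(✓)  10100(✓)  10111(✓)  11010(✓)  11011(✓)  11100(✓)  11111(✓)
size-2^1 implicants → -0001  -0010(✓)  -0111(✓)  -1010(✓)  -1011(✓)  -1111(✓)  0-001  0-010(✓)  0-111(✓)  01-01(✓)  01-11(✓)  010-0(✓)  010-1(✓)  0100-(✓)  0101-(✓)  011-1(✓)  1-010(✓)  1-011(✓)  1-100  1-111(✓)  10-00  10-11(✓)  100-0(✓)  100-1(✓)  1000-(✓)  1001-(✓)  11-11(✓)  1101-(✓)
size-2^2 implicants → --010  --111  -1-11  -101-  01--1  010--  1--11  1-01-  100--
Unchecked terms (primes): --010, --111, -0001, -1-11, -101-, 0-001, 01--1, 010--, 1--11, 1-01-, 1-100, 10-00, 100--
Minterm coverage:
  m1 ⊆ -0001,0-001
  m7 ⊆ --111 [E]
  m8 ⊆ 010-- [E]
  m9 ⊆ 0-001,01--1,010--
  m10 ⊆ --010,-101-,010--
  m11 ⊆ -1-11,-101-,01--1,010--
  m13 ⊆ 01--1 [E]
  m15 ⊆ --111,-1-11,01--1
  m16 ⊆ 10-00,100--
  m17 ⊆ -0001,100--
  m18 ⊆ --010,1-01-,100--
  m19 ⊆ 1--11,1-01-,100--
  m20 ⊆ 1-100,10-00
  m26 ⊆ --010,-101-,1-01-
  m27 ⊆ -1-11,-101-,1--11,1-01-
  m28 ⊆ 1-100 [E]
  m31 ⊆ --111,-1-11,1--11
E = {--111, 01--1, 010--, 1-100}
Petrick residual → -0001, -101-, 100--
Cover = cde + b'c'd'e + bc'd + a'be + a'bc' + acd'e' + ab'c'  |cover|=7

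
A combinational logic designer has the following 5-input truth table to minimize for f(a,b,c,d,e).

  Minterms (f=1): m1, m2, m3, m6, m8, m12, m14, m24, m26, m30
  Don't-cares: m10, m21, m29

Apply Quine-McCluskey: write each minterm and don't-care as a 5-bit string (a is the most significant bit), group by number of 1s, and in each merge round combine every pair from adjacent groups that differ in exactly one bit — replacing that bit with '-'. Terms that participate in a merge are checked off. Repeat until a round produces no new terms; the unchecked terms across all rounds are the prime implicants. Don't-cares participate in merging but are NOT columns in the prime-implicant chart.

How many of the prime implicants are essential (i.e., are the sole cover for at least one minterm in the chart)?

5

[col 0] 00001*, 00010*, 00011*, 00110*, 01000*, 01010*, 01100*, 01110*, 10101*, 11000*, 11010*, 11101*, 11110*
[col 1] -1000*, -1010*, -1110*, 0-010*, 0-110*, 00-10*, 000-1, 0001-, 01-00*, 01-10*, 010-0*, 011-0*, 1-101, 11-10*, 110-0*
[col 2] -1-10, -10-0, 0--10, 01--0
Prime implicants: -1-10, -10-0, 0--10, 000-1, 0001-, 01--0, 1-101
PI chart (minterm → PIs covering it):
  1 | 000-1  (sole → essential)
  2 | 0--10,0001-
  3 | 000-1,0001-
  6 | 0--10  (sole → essential)
  8 | -10-0,01--0
  12 | 01--0  (sole → essential)
  14 | -1-10,0--10,01--0
  24 | -10-0  (sole → essential)
  26 | -1-10,-10-0
  30 | -1-10  (sole → essential)
Essential prime implicants: -1-10, -10-0, 0--10, 000-1, 01--0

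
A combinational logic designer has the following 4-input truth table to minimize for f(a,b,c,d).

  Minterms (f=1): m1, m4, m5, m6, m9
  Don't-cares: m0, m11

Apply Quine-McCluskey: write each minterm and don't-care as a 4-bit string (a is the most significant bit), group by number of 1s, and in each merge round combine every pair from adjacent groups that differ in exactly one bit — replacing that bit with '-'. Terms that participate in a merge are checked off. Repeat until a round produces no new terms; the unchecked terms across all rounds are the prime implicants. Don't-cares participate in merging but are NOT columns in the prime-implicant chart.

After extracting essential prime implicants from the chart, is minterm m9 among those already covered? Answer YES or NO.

[col 0] 0000*, 0001*, 0100*, 0101*, 0110*, 1001*, 1011*
[col 1] -001, 0-00*, 0-01*, 000-*, 01-0, 010-*, 10-1
[col 2] 0-0-
Prime implicants: -001, 0-0-, 01-0, 10-1
PI chart (minterm → PIs covering it):
  1 | -001,0-0-
  4 | 0-0-,01-0
  5 | 0-0-  (sole → essential)
  6 | 01-0  (sole → essential)
  9 | -001,10-1
Essential prime implicants: 0-0-, 01-0

NO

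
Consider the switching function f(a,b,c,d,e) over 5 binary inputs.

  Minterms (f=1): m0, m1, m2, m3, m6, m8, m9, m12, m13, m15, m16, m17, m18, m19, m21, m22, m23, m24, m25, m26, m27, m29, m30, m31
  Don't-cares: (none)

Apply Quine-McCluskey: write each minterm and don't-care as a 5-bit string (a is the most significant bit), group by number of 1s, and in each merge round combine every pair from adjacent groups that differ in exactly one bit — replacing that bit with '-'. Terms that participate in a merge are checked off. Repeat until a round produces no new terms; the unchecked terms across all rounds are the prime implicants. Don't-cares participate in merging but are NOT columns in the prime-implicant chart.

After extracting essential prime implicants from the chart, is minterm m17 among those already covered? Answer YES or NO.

Round 0: 00000✓ 00001✓ 00010✓ 00011✓ 00110✓ 01000✓ 01001✓ 01100✓ 01101✓ 01111✓ 10000✓ 10001✓ 10010✓ 10011✓ 10101✓ 10110✓ 10111✓ 11000✓ 11001✓ 11010✓ 11011✓ 11101✓ 11110✓ 11111✓
Round 1: -0000✓ -0001✓ -0010✓ -0011✓ -0110✓ -1000✓ -1001✓ -1101✓ -1111✓ 0-000✓ 0-001✓ 00-10✓ 000-0✓ 000-1✓ 0000-✓ 0001-✓ 01-00✓ 01-01✓ 0100-✓ 011-1✓ 0110-✓ 1-000✓ 1-001✓ 1-010✓ 1-011✓ 1-101✓ 1-110✓ 1-111✓ 10-01✓ 10-10✓ 10-11✓ 100-0✓ 100-1✓ 1000-✓ 1001-✓ 101-1✓ 1011-✓ 11-01✓ 11-10✓ 11-11✓ 110-0✓ 110-1✓ 1100-✓ 1101-✓ 111-1✓ 1111-✓
Round 2: --000✓ --001✓ -0-10 -00-0✓ -00-1✓ -000-✓ -001-✓ -1-01 -100-✓ -11-1 0-00-✓ 000--✓ 01-0- 1--01✓ 1--10✓ 1--11✓ 1-0-0✓ 1-0-1✓ 1-00-✓ 1-01-✓ 1-1-1✓ 1-11-✓ 10--1✓ 10-1-✓ 100--✓ 11--1✓ 11-1-✓ 110--✓
Round 3: --00- -00-- 1---1 1--1- 1-0--
PIs = {--00-, -0-10, -00--, -1-01, -11-1, 01-0-, 1---1, 1--1-, 1-0--}
Coverage chart:
  m0: --00-,-00--
  m1: --00-,-00--
  m2: -0-10,-00--
  m3: -00-- ←essential
  m6: -0-10 ←essential
  m8: --00-,01-0-
  m9: --00-,-1-01,01-0-
  m12: 01-0- ←essential
  m13: -1-01,-11-1,01-0-
  m15: -11-1 ←essential
  m16: --00-,-00--,1-0--
  m17: --00-,-00--,1---1,1-0--
  m18: -0-10,-00--,1--1-,1-0--
  m19: -00--,1---1,1--1-,1-0--
  m21: 1---1 ←essential
  m22: -0-10,1--1-
  m23: 1---1,1--1-
  m24: --00-,1-0--
  m25: --00-,-1-01,1---1,1-0--
  m26: 1--1-,1-0--
  m27: 1---1,1--1-,1-0--
  m29: -1-01,-11-1,1---1
  m30: 1--1- ←essential
  m31: -11-1,1---1,1--1-
Essential: -0-10, -00--, -11-1, 01-0-, 1---1, 1--1-

YES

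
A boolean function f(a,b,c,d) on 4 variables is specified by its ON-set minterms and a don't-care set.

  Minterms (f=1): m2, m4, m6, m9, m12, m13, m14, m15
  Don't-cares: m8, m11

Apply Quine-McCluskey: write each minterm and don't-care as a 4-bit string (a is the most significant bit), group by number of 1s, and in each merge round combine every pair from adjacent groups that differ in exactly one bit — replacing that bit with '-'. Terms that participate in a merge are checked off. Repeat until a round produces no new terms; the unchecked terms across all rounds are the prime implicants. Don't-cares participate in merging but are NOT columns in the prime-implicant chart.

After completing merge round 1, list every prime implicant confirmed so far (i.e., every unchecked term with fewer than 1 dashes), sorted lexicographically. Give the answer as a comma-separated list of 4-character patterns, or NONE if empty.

size-2^0 implicants → 0010(✓)  0100(✓)  0110(✓)  1000(✓)  1001(✓)  1011(✓)  1100(✓)  1101(✓)  1110(✓)  1111(✓)
size-2^1 implicants → -100(✓)  -110(✓)  0-10  01-0(✓)  1-00(✓)  1-01(✓)  1-11(✓)  10-1(✓)  100-(✓)  11-0(✓)  11-1(✓)  110-(✓)  111-(✓)
size-2^2 implicants → -1-0  1--1  1-0-  11--
Unchecked terms (primes): -1-0, 0-10, 1--1, 1-0-, 11--

NONE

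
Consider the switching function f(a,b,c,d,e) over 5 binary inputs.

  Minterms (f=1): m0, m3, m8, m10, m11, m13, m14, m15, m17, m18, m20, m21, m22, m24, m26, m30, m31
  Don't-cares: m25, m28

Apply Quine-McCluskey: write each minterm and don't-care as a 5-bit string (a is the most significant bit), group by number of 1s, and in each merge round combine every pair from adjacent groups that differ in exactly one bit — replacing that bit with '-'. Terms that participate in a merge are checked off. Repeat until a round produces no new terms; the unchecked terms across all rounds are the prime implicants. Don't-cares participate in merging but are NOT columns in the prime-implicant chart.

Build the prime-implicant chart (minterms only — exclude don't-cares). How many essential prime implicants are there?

5

Round 0: 00000✓ 00011✓ 01000✓ 01010✓ 01011✓ 01101✓ 01110✓ 01111✓ 10001✓ 10010✓ 10100✓ 10101✓ 10110✓ 11000✓ 11001✓ 11010✓ 11100✓ 11110✓ 11111✓
Round 1: -1000✓ -1010✓ -1110✓ -1111✓ 0-000 0-011 01-10✓ 01-11✓ 010-0✓ 0101-✓ 011-1 0111-✓ 1-001 1-010✓ 1-100✓ 1-110✓ 10-01 10-10✓ 101-0✓ 1010- 11-00✓ 11-10✓ 110-0✓ 1100- 111-0✓ 1111-✓
Round 2: -1-10 -10-0 -111- 01-1- 1--10 1-1-0 11--0
PIs = {-1-10, -10-0, -111-, 0-000, 0-011, 01-1-, 011-1, 1--10, 1-001, 1-1-0, 10-01, 1010-, 11--0, 1100-}
Coverage chart:
  m0: 0-000 ←essential
  m3: 0-011 ←essential
  m8: -10-0,0-000
  m10: -1-10,-10-0,01-1-
  m11: 0-011,01-1-
  m13: 011-1 ←essential
  m14: -1-10,-111-,01-1-
  m15: -111-,01-1-,011-1
  m17: 1-001,10-01
  m18: 1--10 ←essential
  m20: 1-1-0,1010-
  m21: 10-01,1010-
  m22: 1--10,1-1-0
  m24: -10-0,11--0,1100-
  m26: -1-10,-10-0,1--10,11--0
  m30: -1-10,-111-,1--10,1-1-0,11--0
  m31: -111- ←essential
Essential: -111-, 0-000, 0-011, 011-1, 1--10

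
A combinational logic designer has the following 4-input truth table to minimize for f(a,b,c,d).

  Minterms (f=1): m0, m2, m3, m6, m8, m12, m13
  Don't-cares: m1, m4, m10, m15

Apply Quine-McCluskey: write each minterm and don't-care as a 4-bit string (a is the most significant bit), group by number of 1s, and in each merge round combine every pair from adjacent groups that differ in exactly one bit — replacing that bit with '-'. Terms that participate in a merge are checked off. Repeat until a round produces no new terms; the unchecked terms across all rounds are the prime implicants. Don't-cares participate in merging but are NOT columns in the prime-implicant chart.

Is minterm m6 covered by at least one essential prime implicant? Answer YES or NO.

YES

Round 0: 0000✓ 0001✓ 0010✓ 0011✓ 0100✓ 0110✓ 1000✓ 1010✓ 1100✓ 1101✓ 1111✓
Round 1: -000✓ -010✓ -100✓ 0-00✓ 0-10✓ 00-0✓ 00-1✓ 000-✓ 001-✓ 01-0✓ 1-00✓ 10-0✓ 11-1 110-
Round 2: --00 -0-0 0--0 00--
PIs = {--00, -0-0, 0--0, 00--, 11-1, 110-}
Coverage chart:
  m0: --00,-0-0,0--0,00--
  m2: -0-0,0--0,00--
  m3: 00-- ←essential
  m6: 0--0 ←essential
  m8: --00,-0-0
  m12: --00,110-
  m13: 11-1,110-
Essential: 0--0, 00--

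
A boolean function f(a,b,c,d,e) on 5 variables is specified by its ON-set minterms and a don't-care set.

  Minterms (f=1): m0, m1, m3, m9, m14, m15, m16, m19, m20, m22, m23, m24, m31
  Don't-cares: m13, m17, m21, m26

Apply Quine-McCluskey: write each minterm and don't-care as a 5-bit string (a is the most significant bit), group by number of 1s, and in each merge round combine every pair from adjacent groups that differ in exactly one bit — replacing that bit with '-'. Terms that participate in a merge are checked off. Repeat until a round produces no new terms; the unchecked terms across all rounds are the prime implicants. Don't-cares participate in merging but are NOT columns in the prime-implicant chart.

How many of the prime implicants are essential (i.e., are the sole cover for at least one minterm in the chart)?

4

Round 0: 00000✓ 00001✓ 00011✓ 01001✓ 01101✓ 01110✓ 01111✓ 10000✓ 10001✓ 10011✓ 10100✓ 10101✓ 10110✓ 10111✓ 11000✓ 11010✓ 11111✓
Round 1: -0000✓ -0001✓ -0011✓ -1111 0-001 000-1✓ 0000-✓ 01-01 011-1 0111- 1-000 1-111 10-00✓ 10-01✓ 10-11✓ 100-1✓ 1000-✓ 101-0✓ 101-1✓ 1010-✓ 1011-✓ 110-0
Round 2: -00-1 -000- 10--1 10-0- 101--
PIs = {-00-1, -000-, -1111, 0-001, 01-01, 011-1, 0111-, 1-000, 1-111, 10--1, 10-0-, 101--, 110-0}
Coverage chart:
  m0: -000- ←essential
  m1: -00-1,-000-,0-001
  m3: -00-1 ←essential
  m9: 0-001,01-01
  m14: 0111- ←essential
  m15: -1111,011-1,0111-
  m16: -000-,1-000,10-0-
  m19: -00-1,10--1
  m20: 10-0-,101--
  m22: 101-- ←essential
  m23: 1-111,10--1,101--
  m24: 1-000,110-0
  m31: -1111,1-111
Essential: -00-1, -000-, 0111-, 101--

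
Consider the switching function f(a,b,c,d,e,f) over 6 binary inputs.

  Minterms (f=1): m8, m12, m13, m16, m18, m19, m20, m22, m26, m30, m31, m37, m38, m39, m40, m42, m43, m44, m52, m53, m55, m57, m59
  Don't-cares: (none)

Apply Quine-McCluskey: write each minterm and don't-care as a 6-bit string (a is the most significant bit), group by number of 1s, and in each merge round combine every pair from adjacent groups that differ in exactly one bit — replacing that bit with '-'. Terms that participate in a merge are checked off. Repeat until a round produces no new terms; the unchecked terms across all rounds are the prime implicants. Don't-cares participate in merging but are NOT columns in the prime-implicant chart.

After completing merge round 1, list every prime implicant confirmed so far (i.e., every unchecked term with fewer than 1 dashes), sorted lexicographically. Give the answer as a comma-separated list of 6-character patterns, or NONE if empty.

NONE

size-2^0 implicants → 001000(✓)  001100(✓)  001101(✓)  010000(✓)  010010(✓)  010011(✓)  010100(✓)  010110(✓)  011010(✓)  011110(✓)  011111(✓)  100101(✓)  100110(✓)  100111(✓)  101000(✓)  101010(✓)  101011(✓)  101100(✓)  110100(✓)  110101(✓)  110111(✓)  111001(✓)  111011(✓)
size-2^1 implicants → -01000(✓)  -01100(✓)  -10100  001-00(✓)  00110-  01-010(✓)  01-110(✓)  010-00(✓)  010-10(✓)  0100-0(✓)  01001-  0101-0(✓)  011-10(✓)  01111-  1-0101(✓)  1-0111(✓)  1-1011  1001-1(✓)  10011-  101-00(✓)  1010-0  10101-  1101-1(✓)  11010-  1110-1
size-2^2 implicants → -01-00  01--10  010--0  1-01-1
Unchecked terms (primes): -01-00, -10100, 00110-, 01--10, 010--0, 01001-, 01111-, 1-01-1, 1-1011, 10011-, 1010-0, 10101-, 11010-, 1110-1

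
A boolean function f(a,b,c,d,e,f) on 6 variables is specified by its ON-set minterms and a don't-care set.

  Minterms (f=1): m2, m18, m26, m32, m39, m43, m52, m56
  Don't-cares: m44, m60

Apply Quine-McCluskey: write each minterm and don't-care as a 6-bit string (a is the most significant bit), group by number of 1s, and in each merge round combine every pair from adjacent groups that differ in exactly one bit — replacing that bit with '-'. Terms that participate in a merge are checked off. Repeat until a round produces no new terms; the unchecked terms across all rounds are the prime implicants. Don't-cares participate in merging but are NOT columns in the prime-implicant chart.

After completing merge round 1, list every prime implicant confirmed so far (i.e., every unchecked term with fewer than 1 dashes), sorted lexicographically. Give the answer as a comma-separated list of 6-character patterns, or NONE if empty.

[col 0] 000010*, 010010*, 011010*, 100000, 100111, 101011, 101100*, 110100*, 111000*, 111100*
[col 1] 0-0010, 01-010, 1-1100, 11-100, 111-00
Prime implicants: 0-0010, 01-010, 1-1100, 100000, 100111, 101011, 11-100, 111-00

100000, 100111, 101011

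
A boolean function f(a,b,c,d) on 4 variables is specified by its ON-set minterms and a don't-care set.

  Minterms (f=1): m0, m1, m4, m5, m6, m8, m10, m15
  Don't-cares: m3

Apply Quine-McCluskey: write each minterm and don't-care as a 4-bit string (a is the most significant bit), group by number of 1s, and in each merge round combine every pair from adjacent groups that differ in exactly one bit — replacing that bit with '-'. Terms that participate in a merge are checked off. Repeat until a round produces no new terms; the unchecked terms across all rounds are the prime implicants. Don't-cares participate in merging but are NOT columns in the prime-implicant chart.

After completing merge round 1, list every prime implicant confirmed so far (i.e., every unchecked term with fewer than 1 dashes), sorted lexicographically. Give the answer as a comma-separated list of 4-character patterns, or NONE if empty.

1111

size-2^0 implicants → 0000(✓)  0001(✓)  0011(✓)  0100(✓)  0101(✓)  0110(✓)  1000(✓)  1010(✓)  1111
size-2^1 implicants → -000  0-00(✓)  0-01(✓)  00-1  000-(✓)  01-0  010-(✓)  10-0
size-2^2 implicants → 0-0-
Unchecked terms (primes): -000, 0-0-, 00-1, 01-0, 10-0, 1111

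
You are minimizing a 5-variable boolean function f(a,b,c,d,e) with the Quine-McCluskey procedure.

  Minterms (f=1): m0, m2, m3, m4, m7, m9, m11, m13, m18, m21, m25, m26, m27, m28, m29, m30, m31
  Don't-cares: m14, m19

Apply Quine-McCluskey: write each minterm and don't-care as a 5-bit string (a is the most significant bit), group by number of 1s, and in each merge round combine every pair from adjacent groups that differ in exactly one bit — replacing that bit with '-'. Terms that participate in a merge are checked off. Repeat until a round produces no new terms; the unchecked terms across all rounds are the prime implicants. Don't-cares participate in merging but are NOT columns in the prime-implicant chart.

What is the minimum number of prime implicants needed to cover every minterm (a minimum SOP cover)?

Round 0: 00000✓ 00010✓ 00011✓ 00100✓ 00111✓ 01001✓ 01011✓ 01101✓ 01110✓ 10010✓ 10011✓ 10101✓ 11001✓ 11010✓ 11011✓ 11100✓ 11101✓ 11110✓ 11111✓
Round 1: -0010✓ -0011✓ -1001✓ -1011✓ -1101✓ -1110 0-011✓ 00-00 00-11 000-0 0001-✓ 01-01✓ 010-1✓ 1-010✓ 1-011✓ 1-101 1001-✓ 11-01✓ 11-10✓ 11-11✓ 110-1✓ 1101-✓ 111-0✓ 111-1✓ 1110-✓ 1111-✓
Round 2: --011 -001- -1-01 -10-1 1-01- 11--1 11-1- 111--
PIs = {--011, -001-, -1-01, -10-1, -1110, 00-00, 00-11, 000-0, 1-01-, 1-101, 11--1, 11-1-, 111--}
Coverage chart:
  m0: 00-00,000-0
  m2: -001-,000-0
  m3: --011,-001-,00-11
  m4: 00-00 ←essential
  m7: 00-11 ←essential
  m9: -1-01,-10-1
  m11: --011,-10-1
  m13: -1-01 ←essential
  m18: -001-,1-01-
  m21: 1-101 ←essential
  m25: -1-01,-10-1,11--1
  m26: 1-01-,11-1-
  m27: --011,-10-1,1-01-,11--1,11-1-
  m28: 111-- ←essential
  m29: -1-01,1-101,11--1,111--
  m30: -1110,11-1-,111--
  m31: 11--1,11-1-,111--
Essential: -1-01, 00-00, 00-11, 1-101, 111--
Petrick residual → --011, -001-, 1-01-
Min cover (8 terms): c'de + b'c'd + bd'e + a'b'd'e' + a'b'de + ac'd + acd'e + abc

8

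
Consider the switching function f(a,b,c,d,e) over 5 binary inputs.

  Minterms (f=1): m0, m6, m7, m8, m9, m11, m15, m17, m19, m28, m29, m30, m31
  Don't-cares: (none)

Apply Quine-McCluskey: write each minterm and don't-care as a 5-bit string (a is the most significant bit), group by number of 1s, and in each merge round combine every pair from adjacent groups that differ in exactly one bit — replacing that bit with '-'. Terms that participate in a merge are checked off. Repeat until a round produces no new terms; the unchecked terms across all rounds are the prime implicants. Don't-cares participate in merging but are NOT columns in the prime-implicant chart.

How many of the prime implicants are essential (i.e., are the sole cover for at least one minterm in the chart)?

4

size-2^0 implicants → 00000(✓)  00110(✓)  00111(✓)  01000(✓)  01001(✓)  01011(✓)  01111(✓)  10001(✓)  10011(✓)  11100(✓)  11101(✓)  11110(✓)  11111(✓)
size-2^1 implicants → -1111  0-000  0-111  0011-  01-11  010-1  0100-  100-1  111-0(✓)  111-1(✓)  1110-(✓)  1111-(✓)
size-2^2 implicants → 111--
Unchecked terms (primes): -1111, 0-000, 0-111, 0011-, 01-11, 010-1, 0100-, 100-1, 111--
Minterm coverage:
  m0 ⊆ 0-000 [E]
  m6 ⊆ 0011- [E]
  m7 ⊆ 0-111,0011-
  m8 ⊆ 0-000,0100-
  m9 ⊆ 010-1,0100-
  m11 ⊆ 01-11,010-1
  m15 ⊆ -1111,0-111,01-11
  m17 ⊆ 100-1 [E]
  m19 ⊆ 100-1 [E]
  m28 ⊆ 111-- [E]
  m29 ⊆ 111-- [E]
  m30 ⊆ 111-- [E]
  m31 ⊆ -1111,111--
E = {0-000, 0011-, 100-1, 111--}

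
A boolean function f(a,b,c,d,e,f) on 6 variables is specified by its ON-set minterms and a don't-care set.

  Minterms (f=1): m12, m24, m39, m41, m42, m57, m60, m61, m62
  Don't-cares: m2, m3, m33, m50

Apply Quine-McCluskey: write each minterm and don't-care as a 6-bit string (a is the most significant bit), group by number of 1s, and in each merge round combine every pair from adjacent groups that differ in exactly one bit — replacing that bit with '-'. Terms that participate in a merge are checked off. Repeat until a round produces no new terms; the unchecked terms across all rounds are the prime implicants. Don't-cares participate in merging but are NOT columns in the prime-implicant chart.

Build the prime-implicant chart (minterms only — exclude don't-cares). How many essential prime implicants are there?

5

[col 0] 000010*, 000011*, 001100, 011000, 100001*, 100111, 101001*, 101010, 110010, 111001*, 111100*, 111101*, 111110*
[col 1] 00001-, 1-1001, 10-001, 111-01, 1111-0, 11110-
Prime implicants: 00001-, 001100, 011000, 1-1001, 10-001, 100111, 101010, 110010, 111-01, 1111-0, 11110-
PI chart (minterm → PIs covering it):
  12 | 001100  (sole → essential)
  24 | 011000  (sole → essential)
  39 | 100111  (sole → essential)
  41 | 1-1001,10-001
  42 | 101010  (sole → essential)
  57 | 1-1001,111-01
  60 | 1111-0,11110-
  61 | 111-01,11110-
  62 | 1111-0  (sole → essential)
Essential prime implicants: 001100, 011000, 100111, 101010, 1111-0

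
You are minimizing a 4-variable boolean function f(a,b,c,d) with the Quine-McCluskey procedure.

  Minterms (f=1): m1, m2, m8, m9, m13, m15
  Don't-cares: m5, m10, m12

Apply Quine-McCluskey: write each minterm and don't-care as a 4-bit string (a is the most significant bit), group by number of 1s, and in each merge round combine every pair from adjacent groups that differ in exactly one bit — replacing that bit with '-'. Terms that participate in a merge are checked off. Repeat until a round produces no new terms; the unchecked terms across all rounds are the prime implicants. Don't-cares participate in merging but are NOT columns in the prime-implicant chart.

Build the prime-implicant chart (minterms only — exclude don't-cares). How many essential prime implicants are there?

3

size-2^0 implicants → 0001(✓)  0010(✓)  0101(✓)  1000(✓)  1001(✓)  1010(✓)  1100(✓)  1101(✓)  1111(✓)
size-2^1 implicants → -001(✓)  -010  -101(✓)  0-01(✓)  1-00(✓)  1-01(✓)  10-0  100-(✓)  11-1  110-(✓)
size-2^2 implicants → --01  1-0-
Unchecked terms (primes): --01, -010, 1-0-, 10-0, 11-1
Minterm coverage:
  m1 ⊆ --01 [E]
  m2 ⊆ -010 [E]
  m8 ⊆ 1-0-,10-0
  m9 ⊆ --01,1-0-
  m13 ⊆ --01,1-0-,11-1
  m15 ⊆ 11-1 [E]
E = {--01, -010, 11-1}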